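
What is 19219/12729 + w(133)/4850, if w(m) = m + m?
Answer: 48299032/30867825 ≈ 1.5647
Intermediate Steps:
w(m) = 2*m
19219/12729 + w(133)/4850 = 19219/12729 + (2*133)/4850 = 19219*(1/12729) + 266*(1/4850) = 19219/12729 + 133/2425 = 48299032/30867825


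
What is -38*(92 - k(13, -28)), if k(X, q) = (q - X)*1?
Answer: -5054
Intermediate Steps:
k(X, q) = q - X
-38*(92 - k(13, -28)) = -38*(92 - (-28 - 1*13)) = -38*(92 - (-28 - 13)) = -38*(92 - 1*(-41)) = -38*(92 + 41) = -38*133 = -5054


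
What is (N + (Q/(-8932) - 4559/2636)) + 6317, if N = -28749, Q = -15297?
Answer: -33009767185/1471547 ≈ -22432.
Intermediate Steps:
(N + (Q/(-8932) - 4559/2636)) + 6317 = (-28749 + (-15297/(-8932) - 4559/2636)) + 6317 = (-28749 + (-15297*(-1/8932) - 4559*1/2636)) + 6317 = (-28749 + (15297/8932 - 4559/2636)) + 6317 = (-28749 - 24881/1471547) + 6317 = -42305529584/1471547 + 6317 = -33009767185/1471547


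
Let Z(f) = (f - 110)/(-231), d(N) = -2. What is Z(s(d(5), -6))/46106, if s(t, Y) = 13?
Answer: 97/10650486 ≈ 9.1076e-6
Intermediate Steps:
Z(f) = 10/21 - f/231 (Z(f) = (-110 + f)*(-1/231) = 10/21 - f/231)
Z(s(d(5), -6))/46106 = (10/21 - 1/231*13)/46106 = (10/21 - 13/231)*(1/46106) = (97/231)*(1/46106) = 97/10650486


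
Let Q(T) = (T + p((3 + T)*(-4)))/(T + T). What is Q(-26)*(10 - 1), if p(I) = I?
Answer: -297/26 ≈ -11.423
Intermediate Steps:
Q(T) = (-12 - 3*T)/(2*T) (Q(T) = (T + (3 + T)*(-4))/(T + T) = (T + (-12 - 4*T))/((2*T)) = (-12 - 3*T)*(1/(2*T)) = (-12 - 3*T)/(2*T))
Q(-26)*(10 - 1) = (-3/2 - 6/(-26))*(10 - 1) = (-3/2 - 6*(-1/26))*9 = (-3/2 + 3/13)*9 = -33/26*9 = -297/26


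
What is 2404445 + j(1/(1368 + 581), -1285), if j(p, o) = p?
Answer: 4686263306/1949 ≈ 2.4044e+6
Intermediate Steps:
2404445 + j(1/(1368 + 581), -1285) = 2404445 + 1/(1368 + 581) = 2404445 + 1/1949 = 4686263306/1949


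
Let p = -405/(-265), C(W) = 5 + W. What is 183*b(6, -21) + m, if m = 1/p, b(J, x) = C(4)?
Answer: 133460/81 ≈ 1647.7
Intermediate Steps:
b(J, x) = 9 (b(J, x) = 5 + 4 = 9)
p = 81/53 (p = -405*(-1/265) = 81/53 ≈ 1.5283)
m = 53/81 (m = 1/(81/53) = 53/81 ≈ 0.65432)
183*b(6, -21) + m = 183*9 + 53/81 = 1647 + 53/81 = 133460/81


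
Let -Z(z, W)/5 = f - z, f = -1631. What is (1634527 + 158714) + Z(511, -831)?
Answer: 1803951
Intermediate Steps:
Z(z, W) = 8155 + 5*z (Z(z, W) = -5*(-1631 - z) = 8155 + 5*z)
(1634527 + 158714) + Z(511, -831) = (1634527 + 158714) + (8155 + 5*511) = 1793241 + (8155 + 2555) = 1793241 + 10710 = 1803951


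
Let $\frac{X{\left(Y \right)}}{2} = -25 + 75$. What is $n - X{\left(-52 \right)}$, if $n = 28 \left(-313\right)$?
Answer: $-8864$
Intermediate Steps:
$X{\left(Y \right)} = 100$ ($X{\left(Y \right)} = 2 \left(-25 + 75\right) = 2 \cdot 50 = 100$)
$n = -8764$
$n - X{\left(-52 \right)} = -8764 - 100 = -8864$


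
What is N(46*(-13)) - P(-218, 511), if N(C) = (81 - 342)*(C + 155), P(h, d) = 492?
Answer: 115131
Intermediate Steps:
N(C) = -40455 - 261*C (N(C) = -261*(155 + C) = -40455 - 261*C)
N(46*(-13)) - P(-218, 511) = (-40455 - 12006*(-13)) - 1*492 = (-40455 - 261*(-598)) - 492 = (-40455 + 156078) - 492 = 115623 - 492 = 115131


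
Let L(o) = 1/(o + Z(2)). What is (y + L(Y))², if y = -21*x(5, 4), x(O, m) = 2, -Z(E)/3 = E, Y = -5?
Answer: 214369/121 ≈ 1771.6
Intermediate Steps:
Z(E) = -3*E
L(o) = 1/(-6 + o) (L(o) = 1/(o - 3*2) = 1/(o - 6) = 1/(-6 + o))
y = -42 (y = -21*2 = -42)
(y + L(Y))² = (-42 + 1/(-6 - 5))² = (-42 + 1/(-11))² = (-42 - 1/11)² = (-463/11)² = 214369/121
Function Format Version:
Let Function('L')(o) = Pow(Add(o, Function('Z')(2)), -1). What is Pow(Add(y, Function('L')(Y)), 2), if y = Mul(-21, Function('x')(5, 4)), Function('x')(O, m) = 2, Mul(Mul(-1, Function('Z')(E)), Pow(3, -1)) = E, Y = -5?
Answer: Rational(214369, 121) ≈ 1771.6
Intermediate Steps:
Function('Z')(E) = Mul(-3, E)
Function('L')(o) = Pow(Add(-6, o), -1) (Function('L')(o) = Pow(Add(o, Mul(-3, 2)), -1) = Pow(Add(o, -6), -1) = Pow(Add(-6, o), -1))
y = -42 (y = Mul(-21, 2) = -42)
Pow(Add(y, Function('L')(Y)), 2) = Pow(Add(-42, Pow(Add(-6, -5), -1)), 2) = Pow(Add(-42, Pow(-11, -1)), 2) = Pow(Add(-42, Rational(-1, 11)), 2) = Pow(Rational(-463, 11), 2) = Rational(214369, 121)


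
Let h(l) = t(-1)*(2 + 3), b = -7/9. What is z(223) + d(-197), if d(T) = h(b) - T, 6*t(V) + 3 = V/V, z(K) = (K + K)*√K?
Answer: 586/3 + 446*√223 ≈ 6855.5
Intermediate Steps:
z(K) = 2*K^(3/2) (z(K) = (2*K)*√K = 2*K^(3/2))
t(V) = -⅓ (t(V) = -½ + (V/V)/6 = -½ + (⅙)*1 = -½ + ⅙ = -⅓)
b = -7/9 (b = -7*⅑ = -7/9 ≈ -0.77778)
h(l) = -5/3 (h(l) = -(2 + 3)/3 = -⅓*5 = -5/3)
d(T) = -5/3 - T
z(223) + d(-197) = 2*223^(3/2) + (-5/3 - 1*(-197)) = 2*(223*√223) + (-5/3 + 197) = 446*√223 + 586/3 = 586/3 + 446*√223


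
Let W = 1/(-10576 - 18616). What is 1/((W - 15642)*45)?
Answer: -29192/20547956925 ≈ -1.4207e-6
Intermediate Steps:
W = -1/29192 (W = 1/(-29192) = -1/29192 ≈ -3.4256e-5)
1/((W - 15642)*45) = 1/(-1/29192 - 15642*45) = (1/45)/(-456621265/29192) = -29192/456621265*1/45 = -29192/20547956925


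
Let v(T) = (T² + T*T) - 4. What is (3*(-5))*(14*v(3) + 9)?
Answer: -3075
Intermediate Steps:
v(T) = -4 + 2*T² (v(T) = (T² + T²) - 4 = 2*T² - 4 = -4 + 2*T²)
(3*(-5))*(14*v(3) + 9) = (3*(-5))*(14*(-4 + 2*3²) + 9) = -15*(14*(-4 + 2*9) + 9) = -15*(14*(-4 + 18) + 9) = -15*(14*14 + 9) = -15*(196 + 9) = -15*205 = -3075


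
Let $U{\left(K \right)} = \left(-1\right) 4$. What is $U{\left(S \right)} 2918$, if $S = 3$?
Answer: $-11672$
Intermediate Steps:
$U{\left(K \right)} = -4$
$U{\left(S \right)} 2918 = \left(-4\right) 2918 = -11672$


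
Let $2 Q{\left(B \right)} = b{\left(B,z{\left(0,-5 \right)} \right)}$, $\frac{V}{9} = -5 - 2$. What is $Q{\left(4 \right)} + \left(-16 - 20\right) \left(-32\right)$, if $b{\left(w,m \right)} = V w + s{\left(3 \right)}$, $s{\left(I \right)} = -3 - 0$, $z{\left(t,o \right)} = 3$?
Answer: $\frac{2049}{2} \approx 1024.5$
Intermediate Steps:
$s{\left(I \right)} = -3$ ($s{\left(I \right)} = -3 + 0 = -3$)
$V = -63$ ($V = 9 \left(-5 - 2\right) = 9 \left(-7\right) = -63$)
$b{\left(w,m \right)} = -3 - 63 w$ ($b{\left(w,m \right)} = - 63 w - 3 = -3 - 63 w$)
$Q{\left(B \right)} = - \frac{3}{2} - \frac{63 B}{2}$ ($Q{\left(B \right)} = \frac{-3 - 63 B}{2} = - \frac{3}{2} - \frac{63 B}{2}$)
$Q{\left(4 \right)} + \left(-16 - 20\right) \left(-32\right) = \left(- \frac{3}{2} - 126\right) + \left(-16 - 20\right) \left(-32\right) = - \frac{255}{2} - -1152 = - \frac{255}{2} + 1152 = \frac{2049}{2}$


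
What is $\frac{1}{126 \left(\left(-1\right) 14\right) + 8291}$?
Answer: $\frac{1}{6527} \approx 0.00015321$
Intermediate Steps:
$\frac{1}{126 \left(\left(-1\right) 14\right) + 8291} = \frac{1}{126 \left(-14\right) + 8291} = \frac{1}{-1764 + 8291} = \frac{1}{6527}$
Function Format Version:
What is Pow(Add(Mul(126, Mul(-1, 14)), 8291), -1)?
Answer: Rational(1, 6527) ≈ 0.00015321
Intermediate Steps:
Pow(Add(Mul(126, Mul(-1, 14)), 8291), -1) = Pow(Add(Mul(126, -14), 8291), -1) = Pow(Add(-1764, 8291), -1) = Pow(6527, -1) = Rational(1, 6527)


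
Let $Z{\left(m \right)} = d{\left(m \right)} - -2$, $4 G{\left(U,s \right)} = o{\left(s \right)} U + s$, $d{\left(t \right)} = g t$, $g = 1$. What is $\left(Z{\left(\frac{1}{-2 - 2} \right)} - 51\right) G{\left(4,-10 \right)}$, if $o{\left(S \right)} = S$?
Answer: $\frac{4925}{8} \approx 615.63$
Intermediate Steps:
$d{\left(t \right)} = t$ ($d{\left(t \right)} = 1 t = t$)
$G{\left(U,s \right)} = \frac{s}{4} + \frac{U s}{4}$ ($G{\left(U,s \right)} = \frac{s U + s}{4} = \frac{U s + s}{4} = \frac{s + U s}{4} = \frac{s}{4} + \frac{U s}{4}$)
$Z{\left(m \right)} = 2 + m$ ($Z{\left(m \right)} = m - -2 = m + 2 = 2 + m$)
$\left(Z{\left(\frac{1}{-2 - 2} \right)} - 51\right) G{\left(4,-10 \right)} = \left(\left(2 + \frac{1}{-2 - 2}\right) - 51\right) \frac{1}{4} \left(-10\right) \left(1 + 4\right) = \left(\left(2 + \frac{1}{-4}\right) - 51\right) \frac{1}{4} \left(-10\right) 5 = \left(\left(2 - \frac{1}{4}\right) - 51\right) \left(- \frac{25}{2}\right) = \left(\frac{7}{4} - 51\right) \left(- \frac{25}{2}\right) = \left(- \frac{197}{4}\right) \left(- \frac{25}{2}\right) = \frac{4925}{8}$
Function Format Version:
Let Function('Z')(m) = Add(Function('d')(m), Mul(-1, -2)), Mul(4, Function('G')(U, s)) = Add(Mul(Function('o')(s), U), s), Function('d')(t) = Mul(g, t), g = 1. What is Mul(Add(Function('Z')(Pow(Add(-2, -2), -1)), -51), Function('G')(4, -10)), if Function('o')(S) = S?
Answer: Rational(4925, 8) ≈ 615.63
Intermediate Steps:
Function('d')(t) = t (Function('d')(t) = Mul(1, t) = t)
Function('G')(U, s) = Add(Mul(Rational(1, 4), s), Mul(Rational(1, 4), U, s)) (Function('G')(U, s) = Mul(Rational(1, 4), Add(Mul(s, U), s)) = Mul(Rational(1, 4), Add(Mul(U, s), s)) = Mul(Rational(1, 4), Add(s, Mul(U, s))) = Add(Mul(Rational(1, 4), s), Mul(Rational(1, 4), U, s)))
Function('Z')(m) = Add(2, m) (Function('Z')(m) = Add(m, Mul(-1, -2)) = Add(m, 2) = Add(2, m))
Mul(Add(Function('Z')(Pow(Add(-2, -2), -1)), -51), Function('G')(4, -10)) = Mul(Add(Add(2, Pow(Add(-2, -2), -1)), -51), Mul(Rational(1, 4), -10, Add(1, 4))) = Mul(Add(Add(2, Pow(-4, -1)), -51), Mul(Rational(1, 4), -10, 5)) = Mul(Add(Add(2, Rational(-1, 4)), -51), Rational(-25, 2)) = Mul(Add(Rational(7, 4), -51), Rational(-25, 2)) = Mul(Rational(-197, 4), Rational(-25, 2)) = Rational(4925, 8)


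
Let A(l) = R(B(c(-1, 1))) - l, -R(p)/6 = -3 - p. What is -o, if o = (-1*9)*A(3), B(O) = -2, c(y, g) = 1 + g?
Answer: 27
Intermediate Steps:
R(p) = 18 + 6*p (R(p) = -6*(-3 - p) = 18 + 6*p)
A(l) = 6 - l (A(l) = (18 + 6*(-2)) - l = (18 - 12) - l = 6 - l)
o = -27 (o = (-1*9)*(6 - 1*3) = -9*(6 - 3) = -9*3 = -27)
-o = -1*(-27) = 27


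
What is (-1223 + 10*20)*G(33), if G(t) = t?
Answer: -33759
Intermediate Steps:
(-1223 + 10*20)*G(33) = (-1223 + 10*20)*33 = (-1223 + 200)*33 = -1023*33 = -33759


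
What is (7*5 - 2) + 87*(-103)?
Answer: -8928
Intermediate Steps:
(7*5 - 2) + 87*(-103) = (35 - 2) - 8961 = 33 - 8961 = -8928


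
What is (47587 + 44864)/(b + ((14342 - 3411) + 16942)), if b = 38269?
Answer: 92451/66142 ≈ 1.3978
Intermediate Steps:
(47587 + 44864)/(b + ((14342 - 3411) + 16942)) = (47587 + 44864)/(38269 + ((14342 - 3411) + 16942)) = 92451/(38269 + (10931 + 16942)) = 92451/(38269 + 27873) = 92451/66142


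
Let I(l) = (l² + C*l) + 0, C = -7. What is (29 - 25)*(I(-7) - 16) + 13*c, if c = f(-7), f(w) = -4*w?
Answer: 692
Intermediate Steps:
I(l) = l² - 7*l (I(l) = (l² - 7*l) + 0 = l² - 7*l)
c = 28 (c = -4*(-7) = 28)
(29 - 25)*(I(-7) - 16) + 13*c = (29 - 25)*(-7*(-7 - 7) - 16) + 13*28 = 4*(-7*(-14) - 16) + 364 = 4*(98 - 16) + 364 = 4*82 + 364 = 328 + 364 = 692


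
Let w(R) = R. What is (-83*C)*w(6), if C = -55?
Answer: 27390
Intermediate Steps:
(-83*C)*w(6) = -83*(-55)*6 = 4565*6 = 27390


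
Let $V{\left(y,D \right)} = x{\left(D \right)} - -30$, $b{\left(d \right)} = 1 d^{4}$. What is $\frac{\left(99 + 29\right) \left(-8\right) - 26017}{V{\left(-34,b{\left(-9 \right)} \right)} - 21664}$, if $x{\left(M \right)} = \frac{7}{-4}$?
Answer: $\frac{108164}{86543} \approx 1.2498$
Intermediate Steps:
$b{\left(d \right)} = d^{4}$
$x{\left(M \right)} = - \frac{7}{4}$ ($x{\left(M \right)} = 7 \left(- \frac{1}{4}\right) = - \frac{7}{4}$)
$V{\left(y,D \right)} = \frac{113}{4}$ ($V{\left(y,D \right)} = - \frac{7}{4} - -30 = - \frac{7}{4} + 30 = \frac{113}{4}$)
$\frac{\left(99 + 29\right) \left(-8\right) - 26017}{V{\left(-34,b{\left(-9 \right)} \right)} - 21664} = \frac{\left(99 + 29\right) \left(-8\right) - 26017}{\frac{113}{4} - 21664} = \frac{128 \left(-8\right) - 26017}{- \frac{86543}{4}} = \left(-1024 - 26017\right) \left(- \frac{4}{86543}\right) = \left(-27041\right) \left(- \frac{4}{86543}\right) = \frac{108164}{86543}$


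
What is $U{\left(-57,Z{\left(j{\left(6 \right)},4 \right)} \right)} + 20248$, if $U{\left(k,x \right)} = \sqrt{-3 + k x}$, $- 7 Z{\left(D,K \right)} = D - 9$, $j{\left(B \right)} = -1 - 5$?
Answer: $20248 + \frac{2 i \sqrt{1533}}{7} \approx 20248.0 + 11.187 i$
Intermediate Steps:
$j{\left(B \right)} = -6$
$Z{\left(D,K \right)} = \frac{9}{7} - \frac{D}{7}$ ($Z{\left(D,K \right)} = - \frac{D - 9}{7} = - \frac{-9 + D}{7} = \frac{9}{7} - \frac{D}{7}$)
$U{\left(-57,Z{\left(j{\left(6 \right)},4 \right)} \right)} + 20248 = \sqrt{-3 - 57 \left(\frac{9}{7} - - \frac{6}{7}\right)} + 20248 = \sqrt{-3 - 57 \left(\frac{9}{7} + \frac{6}{7}\right)} + 20248 = \sqrt{-3 - \frac{855}{7}} + 20248 = \sqrt{- \frac{876}{7}} + 20248 = \frac{2 i \sqrt{1533}}{7} + 20248 = 20248 + \frac{2 i \sqrt{1533}}{7}$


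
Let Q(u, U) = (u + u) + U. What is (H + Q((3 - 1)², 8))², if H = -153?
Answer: 18769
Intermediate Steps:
Q(u, U) = U + 2*u (Q(u, U) = 2*u + U = U + 2*u)
(H + Q((3 - 1)², 8))² = (-153 + (8 + 2*(3 - 1)²))² = (-153 + (8 + 2*2²))² = (-153 + (8 + 2*4))² = (-153 + (8 + 8))² = (-153 + 16)² = (-137)² = 18769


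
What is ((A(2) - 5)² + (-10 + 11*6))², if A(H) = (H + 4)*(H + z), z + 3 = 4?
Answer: 50625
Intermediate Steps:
z = 1 (z = -3 + 4 = 1)
A(H) = (1 + H)*(4 + H) (A(H) = (H + 4)*(H + 1) = (4 + H)*(1 + H) = (1 + H)*(4 + H))
((A(2) - 5)² + (-10 + 11*6))² = (((4 + 2² + 5*2) - 5)² + (-10 + 11*6))² = (((4 + 4 + 10) - 5)² + (-10 + 66))² = ((18 - 5)² + 56)² = (13² + 56)² = (169 + 56)² = 225² = 50625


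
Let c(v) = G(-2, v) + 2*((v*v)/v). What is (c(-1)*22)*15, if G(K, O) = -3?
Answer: -1650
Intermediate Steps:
c(v) = -3 + 2*v (c(v) = -3 + 2*((v*v)/v) = -3 + 2*(v**2/v) = -3 + 2*v)
(c(-1)*22)*15 = ((-3 + 2*(-1))*22)*15 = ((-3 - 2)*22)*15 = -5*22*15 = -110*15 = -1650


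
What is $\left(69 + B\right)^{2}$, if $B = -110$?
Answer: $1681$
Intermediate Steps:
$\left(69 + B\right)^{2} = \left(69 - 110\right)^{2} = \left(-41\right)^{2} = 1681$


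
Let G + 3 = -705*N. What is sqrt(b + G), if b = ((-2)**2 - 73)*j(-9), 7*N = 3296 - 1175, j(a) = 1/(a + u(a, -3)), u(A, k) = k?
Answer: I*sqrt(854449)/2 ≈ 462.18*I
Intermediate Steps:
j(a) = 1/(-3 + a) (j(a) = 1/(a - 3) = 1/(-3 + a))
N = 303 (N = (3296 - 1175)/7 = (1/7)*2121 = 303)
G = -213618 (G = -3 - 705*303 = -3 - 213615 = -213618)
b = 23/4 (b = ((-2)**2 - 73)/(-3 - 9) = (4 - 73)/(-12) = -69*(-1/12) = 23/4 ≈ 5.7500)
sqrt(b + G) = sqrt(23/4 - 213618) = sqrt(-854449/4) = I*sqrt(854449)/2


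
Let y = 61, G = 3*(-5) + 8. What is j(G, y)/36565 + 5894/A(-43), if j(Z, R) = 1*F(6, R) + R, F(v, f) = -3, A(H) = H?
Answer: -215511616/1572295 ≈ -137.07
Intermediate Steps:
G = -7 (G = -15 + 8 = -7)
j(Z, R) = -3 + R (j(Z, R) = 1*(-3) + R = -3 + R)
j(G, y)/36565 + 5894/A(-43) = (-3 + 61)/36565 + 5894/(-43) = 58*(1/36565) + 5894*(-1/43) = 58/36565 - 5894/43 = -215511616/1572295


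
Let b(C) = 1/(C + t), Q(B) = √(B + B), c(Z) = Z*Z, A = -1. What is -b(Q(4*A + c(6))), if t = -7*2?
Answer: ⅙ ≈ 0.16667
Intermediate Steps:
t = -14
c(Z) = Z²
Q(B) = √2*√B (Q(B) = √(2*B) = √2*√B)
b(C) = 1/(-14 + C) (b(C) = 1/(C - 14) = 1/(-14 + C))
-b(Q(4*A + c(6))) = -1/(-14 + √2*√(4*(-1) + 6²)) = -1/(-14 + √2*√(-4 + 36)) = -1/(-14 + √2*√32) = -1/(-14 + √2*(4*√2)) = -1/(-14 + 8) = -1/(-6) = -1*(-⅙) = ⅙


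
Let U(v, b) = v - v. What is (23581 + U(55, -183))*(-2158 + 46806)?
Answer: 1052844488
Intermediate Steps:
U(v, b) = 0
(23581 + U(55, -183))*(-2158 + 46806) = (23581 + 0)*(-2158 + 46806) = 23581*44648 = 1052844488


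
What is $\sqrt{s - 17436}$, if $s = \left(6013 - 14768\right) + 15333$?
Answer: $i \sqrt{10858} \approx 104.2 i$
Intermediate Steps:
$s = 6578$ ($s = -8755 + 15333 = 6578$)
$\sqrt{s - 17436} = \sqrt{6578 - 17436} = \sqrt{-10858} = i \sqrt{10858}$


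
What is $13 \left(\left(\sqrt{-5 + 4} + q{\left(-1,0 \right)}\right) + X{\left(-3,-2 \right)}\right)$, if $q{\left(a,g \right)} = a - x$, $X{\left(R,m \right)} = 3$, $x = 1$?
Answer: $13 + 13 i \approx 13.0 + 13.0 i$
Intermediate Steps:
$q{\left(a,g \right)} = -1 + a$ ($q{\left(a,g \right)} = a - 1 = -1 + a$)
$13 \left(\left(\sqrt{-5 + 4} + q{\left(-1,0 \right)}\right) + X{\left(-3,-2 \right)}\right) = 13 \left(\left(\sqrt{-5 + 4} - 2\right) + 3\right) = 13 \left(\left(\sqrt{-1} - 2\right) + 3\right) = 13 \left(\left(i - 2\right) + 3\right) = 13 \left(\left(-2 + i\right) + 3\right) = 13 \left(1 + i\right) = 13 + 13 i$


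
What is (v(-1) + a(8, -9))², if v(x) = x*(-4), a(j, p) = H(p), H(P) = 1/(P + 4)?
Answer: 361/25 ≈ 14.440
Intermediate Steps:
H(P) = 1/(4 + P)
a(j, p) = 1/(4 + p)
v(x) = -4*x
(v(-1) + a(8, -9))² = (-4*(-1) + 1/(4 - 9))² = (4 + 1/(-5))² = (4 - ⅕)² = (19/5)² = 361/25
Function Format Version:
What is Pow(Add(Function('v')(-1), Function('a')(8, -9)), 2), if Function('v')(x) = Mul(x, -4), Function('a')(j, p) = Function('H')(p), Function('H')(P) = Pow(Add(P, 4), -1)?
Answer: Rational(361, 25) ≈ 14.440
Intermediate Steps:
Function('H')(P) = Pow(Add(4, P), -1)
Function('a')(j, p) = Pow(Add(4, p), -1)
Function('v')(x) = Mul(-4, x)
Pow(Add(Function('v')(-1), Function('a')(8, -9)), 2) = Pow(Add(Mul(-4, -1), Pow(Add(4, -9), -1)), 2) = Pow(Add(4, Pow(-5, -1)), 2) = Pow(Add(4, Rational(-1, 5)), 2) = Pow(Rational(19, 5), 2) = Rational(361, 25)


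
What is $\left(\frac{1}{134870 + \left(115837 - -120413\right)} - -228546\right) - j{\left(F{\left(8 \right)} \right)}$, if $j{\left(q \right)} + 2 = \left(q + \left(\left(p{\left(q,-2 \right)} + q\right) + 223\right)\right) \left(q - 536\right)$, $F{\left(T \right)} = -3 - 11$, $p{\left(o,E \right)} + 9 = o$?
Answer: $\frac{119926685761}{371120} \approx 3.2315 \cdot 10^{5}$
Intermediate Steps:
$p{\left(o,E \right)} = -9 + o$
$F{\left(T \right)} = -14$
$j{\left(q \right)} = -2 + \left(-536 + q\right) \left(214 + 3 q\right)$ ($j{\left(q \right)} = -2 + \left(q + \left(\left(\left(-9 + q\right) + q\right) + 223\right)\right) \left(q - 536\right) = -2 + \left(q + \left(\left(-9 + 2 q\right) + 223\right)\right) \left(-536 + q\right) = -2 + \left(q + \left(214 + 2 q\right)\right) \left(-536 + q\right) = -2 + \left(214 + 3 q\right) \left(-536 + q\right) = -2 + \left(-536 + q\right) \left(214 + 3 q\right)$)
$\left(\frac{1}{134870 + \left(115837 - -120413\right)} - -228546\right) - j{\left(F{\left(8 \right)} \right)} = \left(\frac{1}{134870 + \left(115837 - -120413\right)} - -228546\right) - \left(-114706 - -19516 + 3 \left(-14\right)^{2}\right) = \left(\frac{1}{134870 + \left(115837 + 120413\right)} + 228546\right) - \left(-114706 + 19516 + 3 \cdot 196\right) = \left(\frac{1}{134870 + 236250} + 228546\right) - \left(-114706 + 19516 + 588\right) = \left(\frac{1}{371120} + 228546\right) - -94602 = \left(\frac{1}{371120} + 228546\right) + 94602 = \frac{84817991521}{371120} + 94602 = \frac{119926685761}{371120}$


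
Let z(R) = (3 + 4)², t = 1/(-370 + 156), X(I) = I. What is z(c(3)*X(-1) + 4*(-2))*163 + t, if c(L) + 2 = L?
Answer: 1709217/214 ≈ 7987.0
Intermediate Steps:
c(L) = -2 + L
t = -1/214 (t = 1/(-214) = -1/214 ≈ -0.0046729)
z(R) = 49 (z(R) = 7² = 49)
z(c(3)*X(-1) + 4*(-2))*163 + t = 49*163 - 1/214 = 7987 - 1/214 = 1709217/214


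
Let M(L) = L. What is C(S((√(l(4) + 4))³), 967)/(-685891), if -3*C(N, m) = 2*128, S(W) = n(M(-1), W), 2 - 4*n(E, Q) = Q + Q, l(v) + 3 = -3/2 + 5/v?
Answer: 256/2057673 ≈ 0.00012441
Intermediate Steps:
l(v) = -9/2 + 5/v (l(v) = -3 + (-3/2 + 5/v) = -9/2 + 5/v)
n(E, Q) = ½ - Q/2 (n(E, Q) = ½ - (Q + Q)/4 = ½ - Q/2)
S(W) = ½ - W/2
C(N, m) = -256/3 (C(N, m) = -2*128/3 = -⅓*256 = -256/3)
C(S((√(l(4) + 4))³), 967)/(-685891) = -256/3/(-685891) = -256/3*(-1/685891) = 256/2057673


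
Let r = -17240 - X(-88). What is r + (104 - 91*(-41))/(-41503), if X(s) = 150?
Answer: -721741005/41503 ≈ -17390.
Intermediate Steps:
r = -17390 (r = -17240 - 1*150 = -17240 - 150 = -17390)
r + (104 - 91*(-41))/(-41503) = -17390 + (104 - 91*(-41))/(-41503) = -17390 + (104 + 3731)*(-1/41503) = -17390 + 3835*(-1/41503) = -17390 - 3835/41503 = -721741005/41503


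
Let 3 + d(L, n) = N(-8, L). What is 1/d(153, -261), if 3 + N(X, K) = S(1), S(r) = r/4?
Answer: -4/23 ≈ -0.17391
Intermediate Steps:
S(r) = r/4 (S(r) = r*(¼) = r/4)
N(X, K) = -11/4 (N(X, K) = -3 + (¼)*1 = -3 + ¼ = -11/4)
d(L, n) = -23/4 (d(L, n) = -3 - 11/4 = -23/4)
1/d(153, -261) = 1/(-23/4) = -4/23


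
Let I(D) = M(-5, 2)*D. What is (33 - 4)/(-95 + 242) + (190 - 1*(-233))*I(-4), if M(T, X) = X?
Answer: -497419/147 ≈ -3383.8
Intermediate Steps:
I(D) = 2*D
(33 - 4)/(-95 + 242) + (190 - 1*(-233))*I(-4) = (33 - 4)/(-95 + 242) + (190 - 1*(-233))*(2*(-4)) = 29/147 + (190 + 233)*(-8) = 29*(1/147) + 423*(-8) = 29/147 - 3384 = -497419/147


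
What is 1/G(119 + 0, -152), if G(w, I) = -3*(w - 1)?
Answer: -1/354 ≈ -0.0028249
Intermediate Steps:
G(w, I) = 3 - 3*w (G(w, I) = -3*(-1 + w) = 3 - 3*w)
1/G(119 + 0, -152) = 1/(3 - 3*(119 + 0)) = 1/(3 - 3*119) = 1/(3 - 357) = 1/(-354) = -1/354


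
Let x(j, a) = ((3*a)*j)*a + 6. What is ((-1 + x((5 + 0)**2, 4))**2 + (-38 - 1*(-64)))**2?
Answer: 2108452106601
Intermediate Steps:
x(j, a) = 6 + 3*j*a**2 (x(j, a) = (3*a*j)*a + 6 = 3*j*a**2 + 6 = 6 + 3*j*a**2)
((-1 + x((5 + 0)**2, 4))**2 + (-38 - 1*(-64)))**2 = ((-1 + (6 + 3*(5 + 0)**2*4**2))**2 + (-38 - 1*(-64)))**2 = ((-1 + (6 + 3*5**2*16))**2 + (-38 + 64))**2 = ((-1 + (6 + 3*25*16))**2 + 26)**2 = ((-1 + (6 + 1200))**2 + 26)**2 = ((-1 + 1206)**2 + 26)**2 = (1205**2 + 26)**2 = (1452025 + 26)**2 = 1452051**2 = 2108452106601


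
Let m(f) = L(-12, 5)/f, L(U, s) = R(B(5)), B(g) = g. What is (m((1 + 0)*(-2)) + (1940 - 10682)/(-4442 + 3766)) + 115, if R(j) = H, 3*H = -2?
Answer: 130061/1014 ≈ 128.27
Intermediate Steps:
H = -⅔ (H = (⅓)*(-2) = -⅔ ≈ -0.66667)
R(j) = -⅔
L(U, s) = -⅔
m(f) = -2/(3*f)
(m((1 + 0)*(-2)) + (1940 - 10682)/(-4442 + 3766)) + 115 = (-2*(-1/(2*(1 + 0)))/3 + (1940 - 10682)/(-4442 + 3766)) + 115 = (-2/(3*(1*(-2))) - 8742/(-676)) + 115 = (-⅔/(-2) - 8742*(-1/676)) + 115 = (-⅔*(-½) + 4371/338) + 115 = (⅓ + 4371/338) + 115 = 13451/1014 + 115 = 130061/1014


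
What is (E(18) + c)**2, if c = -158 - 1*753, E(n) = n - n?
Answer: 829921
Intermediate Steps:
E(n) = 0
c = -911 (c = -158 - 753 = -911)
(E(18) + c)**2 = (0 - 911)**2 = (-911)**2 = 829921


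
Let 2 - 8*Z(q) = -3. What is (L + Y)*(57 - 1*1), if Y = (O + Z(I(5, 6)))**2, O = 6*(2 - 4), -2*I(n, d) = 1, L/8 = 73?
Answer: 319599/8 ≈ 39950.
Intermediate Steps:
L = 584 (L = 8*73 = 584)
I(n, d) = -1/2 (I(n, d) = -1/2*1 = -1/2)
Z(q) = 5/8 (Z(q) = 1/4 - 1/8*(-3) = 1/4 + 3/8 = 5/8)
O = -12 (O = 6*(-2) = -12)
Y = 8281/64 (Y = (-12 + 5/8)**2 = (-91/8)**2 = 8281/64 ≈ 129.39)
(L + Y)*(57 - 1*1) = (584 + 8281/64)*(57 - 1*1) = 45657*(57 - 1)/64 = (45657/64)*56 = 319599/8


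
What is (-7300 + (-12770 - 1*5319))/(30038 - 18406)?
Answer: -25389/11632 ≈ -2.1827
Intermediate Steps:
(-7300 + (-12770 - 1*5319))/(30038 - 18406) = (-7300 + (-12770 - 5319))/11632 = (-7300 - 18089)*(1/11632) = -25389*1/11632 = -25389/11632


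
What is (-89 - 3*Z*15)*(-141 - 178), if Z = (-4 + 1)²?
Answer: 157586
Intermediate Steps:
Z = 9 (Z = (-3)² = 9)
(-89 - 3*Z*15)*(-141 - 178) = (-89 - 3*9*15)*(-141 - 178) = (-89 - 27*15)*(-319) = (-89 - 405)*(-319) = -494*(-319) = 157586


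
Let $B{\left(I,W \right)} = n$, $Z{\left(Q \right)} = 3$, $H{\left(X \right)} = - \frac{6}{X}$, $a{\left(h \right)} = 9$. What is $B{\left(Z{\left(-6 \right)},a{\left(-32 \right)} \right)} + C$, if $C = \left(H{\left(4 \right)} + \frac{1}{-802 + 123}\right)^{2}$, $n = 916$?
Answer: $\frac{1693411745}{1844164} \approx 918.25$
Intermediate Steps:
$B{\left(I,W \right)} = 916$
$C = \frac{4157521}{1844164}$ ($C = \left(- \frac{6}{4} + \frac{1}{-802 + 123}\right)^{2} = \left(\left(-6\right) \frac{1}{4} + \frac{1}{-679}\right)^{2} = \left(- \frac{3}{2} - \frac{1}{679}\right)^{2} = \left(- \frac{2039}{1358}\right)^{2} = \frac{4157521}{1844164} \approx 2.2544$)
$B{\left(Z{\left(-6 \right)},a{\left(-32 \right)} \right)} + C = 916 + \frac{4157521}{1844164} = \frac{1693411745}{1844164}$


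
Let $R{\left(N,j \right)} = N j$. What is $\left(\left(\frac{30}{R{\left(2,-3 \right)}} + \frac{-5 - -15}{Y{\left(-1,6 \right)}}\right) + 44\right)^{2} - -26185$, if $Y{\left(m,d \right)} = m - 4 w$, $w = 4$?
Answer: $\frac{7993874}{289} \approx 27660.0$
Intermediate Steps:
$Y{\left(m,d \right)} = -16 + m$ ($Y{\left(m,d \right)} = m - 16 = -16 + m$)
$\left(\left(\frac{30}{R{\left(2,-3 \right)}} + \frac{-5 - -15}{Y{\left(-1,6 \right)}}\right) + 44\right)^{2} - -26185 = \left(\left(\frac{30}{2 \left(-3\right)} + \frac{-5 - -15}{-16 - 1}\right) + 44\right)^{2} - -26185 = \left(\left(\frac{30}{-6} + \frac{-5 + 15}{-17}\right) + 44\right)^{2} + 26185 = \left(\left(30 \left(- \frac{1}{6}\right) + 10 \left(- \frac{1}{17}\right)\right) + 44\right)^{2} + 26185 = \left(\left(-5 - \frac{10}{17}\right) + 44\right)^{2} + 26185 = \left(- \frac{95}{17} + 44\right)^{2} + 26185 = \left(\frac{653}{17}\right)^{2} + 26185 = \frac{426409}{289} + 26185 = \frac{7993874}{289}$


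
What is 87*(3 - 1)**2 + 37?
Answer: 385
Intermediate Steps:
87*(3 - 1)**2 + 37 = 87*2**2 + 37 = 87*4 + 37 = 348 + 37 = 385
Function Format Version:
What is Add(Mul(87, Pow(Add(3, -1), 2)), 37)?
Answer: 385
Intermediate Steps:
Add(Mul(87, Pow(Add(3, -1), 2)), 37) = Add(Mul(87, Pow(2, 2)), 37) = Add(Mul(87, 4), 37) = Add(348, 37) = 385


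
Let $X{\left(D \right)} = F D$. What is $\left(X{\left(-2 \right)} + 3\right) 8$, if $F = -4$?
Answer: $88$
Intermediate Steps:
$X{\left(D \right)} = - 4 D$
$\left(X{\left(-2 \right)} + 3\right) 8 = \left(\left(-4\right) \left(-2\right) + 3\right) 8 = \left(8 + 3\right) 8 = 11 \cdot 8 = 88$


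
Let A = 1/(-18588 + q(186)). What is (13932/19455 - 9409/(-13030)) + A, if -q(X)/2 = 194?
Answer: 230604382701/160346346080 ≈ 1.4382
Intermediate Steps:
q(X) = -388 (q(X) = -2*194 = -388)
A = -1/18976 (A = 1/(-18588 - 388) = 1/(-18976) = -1/18976 ≈ -5.2698e-5)
(13932/19455 - 9409/(-13030)) + A = (13932/19455 - 9409/(-13030)) - 1/18976 = (13932*(1/19455) - 9409*(-1/13030)) - 1/18976 = (4644/6485 + 9409/13030) - 1/18976 = 24305737/16899910 - 1/18976 = 230604382701/160346346080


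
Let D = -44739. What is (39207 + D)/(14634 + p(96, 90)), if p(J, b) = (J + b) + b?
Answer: -922/2485 ≈ -0.37103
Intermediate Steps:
p(J, b) = J + 2*b
(39207 + D)/(14634 + p(96, 90)) = (39207 - 44739)/(14634 + (96 + 2*90)) = -5532/(14634 + (96 + 180)) = -5532/(14634 + 276) = -5532/14910 = -5532*1/14910 = -922/2485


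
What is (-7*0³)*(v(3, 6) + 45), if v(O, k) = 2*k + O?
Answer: 0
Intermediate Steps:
v(O, k) = O + 2*k
(-7*0³)*(v(3, 6) + 45) = (-7*0³)*((3 + 2*6) + 45) = (-7*0)*((3 + 12) + 45) = 0*(15 + 45) = 0*60 = 0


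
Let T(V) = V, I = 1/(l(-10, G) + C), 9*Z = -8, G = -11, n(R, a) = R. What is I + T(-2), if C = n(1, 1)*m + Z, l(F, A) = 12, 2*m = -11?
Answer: -184/101 ≈ -1.8218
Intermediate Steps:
m = -11/2 (m = (1/2)*(-11) = -11/2 ≈ -5.5000)
Z = -8/9 (Z = (1/9)*(-8) = -8/9 ≈ -0.88889)
C = -115/18 (C = 1*(-11/2) - 8/9 = -11/2 - 8/9 = -115/18 ≈ -6.3889)
I = 18/101 (I = 1/(12 - 115/18) = 1/(101/18) = 18/101 ≈ 0.17822)
I + T(-2) = 18/101 - 2 = -184/101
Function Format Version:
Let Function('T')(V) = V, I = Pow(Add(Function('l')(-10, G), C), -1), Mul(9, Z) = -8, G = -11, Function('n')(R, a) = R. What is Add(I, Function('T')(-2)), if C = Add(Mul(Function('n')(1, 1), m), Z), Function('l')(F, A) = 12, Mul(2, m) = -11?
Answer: Rational(-184, 101) ≈ -1.8218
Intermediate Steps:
m = Rational(-11, 2) (m = Mul(Rational(1, 2), -11) = Rational(-11, 2) ≈ -5.5000)
Z = Rational(-8, 9) (Z = Mul(Rational(1, 9), -8) = Rational(-8, 9) ≈ -0.88889)
C = Rational(-115, 18) (C = Add(Mul(1, Rational(-11, 2)), Rational(-8, 9)) = Add(Rational(-11, 2), Rational(-8, 9)) = Rational(-115, 18) ≈ -6.3889)
I = Rational(18, 101) (I = Pow(Add(12, Rational(-115, 18)), -1) = Pow(Rational(101, 18), -1) = Rational(18, 101) ≈ 0.17822)
Add(I, Function('T')(-2)) = Add(Rational(18, 101), -2) = Rational(-184, 101)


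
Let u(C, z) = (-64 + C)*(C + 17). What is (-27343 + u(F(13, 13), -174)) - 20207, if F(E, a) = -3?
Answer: -48488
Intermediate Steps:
u(C, z) = (-64 + C)*(17 + C)
(-27343 + u(F(13, 13), -174)) - 20207 = (-27343 + (-1088 + (-3)**2 - 47*(-3))) - 20207 = (-27343 + (-1088 + 9 + 141)) - 20207 = (-27343 - 938) - 20207 = -28281 - 20207 = -48488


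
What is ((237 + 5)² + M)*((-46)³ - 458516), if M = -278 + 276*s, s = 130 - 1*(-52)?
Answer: -60319947336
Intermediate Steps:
s = 182 (s = 130 + 52 = 182)
M = 49954 (M = -278 + 276*182 = -278 + 50232 = 49954)
((237 + 5)² + M)*((-46)³ - 458516) = ((237 + 5)² + 49954)*((-46)³ - 458516) = (242² + 49954)*(-97336 - 458516) = (58564 + 49954)*(-555852) = 108518*(-555852) = -60319947336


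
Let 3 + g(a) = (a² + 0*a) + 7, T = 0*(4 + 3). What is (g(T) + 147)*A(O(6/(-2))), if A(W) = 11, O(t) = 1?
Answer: 1661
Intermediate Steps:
T = 0 (T = 0*7 = 0)
g(a) = 4 + a² (g(a) = -3 + ((a² + 0*a) + 7) = -3 + ((a² + 0) + 7) = -3 + (a² + 7) = -3 + (7 + a²) = 4 + a²)
(g(T) + 147)*A(O(6/(-2))) = ((4 + 0²) + 147)*11 = ((4 + 0) + 147)*11 = (4 + 147)*11 = 151*11 = 1661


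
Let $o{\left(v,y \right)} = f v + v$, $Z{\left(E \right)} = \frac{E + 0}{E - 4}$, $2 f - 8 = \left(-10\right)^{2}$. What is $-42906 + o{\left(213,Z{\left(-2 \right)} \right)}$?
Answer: $-31191$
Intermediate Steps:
$f = 54$ ($f = 4 + \frac{\left(-10\right)^{2}}{2} = 4 + \frac{1}{2} \cdot 100 = 4 + 50 = 54$)
$Z{\left(E \right)} = \frac{E}{-4 + E}$
$o{\left(v,y \right)} = 55 v$ ($o{\left(v,y \right)} = 54 v + v = 55 v$)
$-42906 + o{\left(213,Z{\left(-2 \right)} \right)} = -42906 + 55 \cdot 213 = -42906 + 11715 = -31191$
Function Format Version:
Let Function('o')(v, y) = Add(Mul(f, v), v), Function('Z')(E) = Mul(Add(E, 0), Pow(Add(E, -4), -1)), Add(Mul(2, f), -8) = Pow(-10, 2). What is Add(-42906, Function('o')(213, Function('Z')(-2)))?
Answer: -31191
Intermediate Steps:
f = 54 (f = Add(4, Mul(Rational(1, 2), Pow(-10, 2))) = Add(4, Mul(Rational(1, 2), 100)) = Add(4, 50) = 54)
Function('Z')(E) = Mul(E, Pow(Add(-4, E), -1))
Function('o')(v, y) = Mul(55, v) (Function('o')(v, y) = Add(Mul(54, v), v) = Mul(55, v))
Add(-42906, Function('o')(213, Function('Z')(-2))) = Add(-42906, Mul(55, 213)) = Add(-42906, 11715) = -31191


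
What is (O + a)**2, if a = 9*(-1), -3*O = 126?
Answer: 2601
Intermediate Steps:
O = -42 (O = -1/3*126 = -42)
a = -9
(O + a)**2 = (-42 - 9)**2 = (-51)**2 = 2601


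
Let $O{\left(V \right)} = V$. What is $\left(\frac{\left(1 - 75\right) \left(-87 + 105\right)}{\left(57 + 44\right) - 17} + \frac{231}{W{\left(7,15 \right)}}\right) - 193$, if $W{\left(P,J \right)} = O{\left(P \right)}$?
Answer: $- \frac{1231}{7} \approx -175.86$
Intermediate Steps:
$W{\left(P,J \right)} = P$
$\left(\frac{\left(1 - 75\right) \left(-87 + 105\right)}{\left(57 + 44\right) - 17} + \frac{231}{W{\left(7,15 \right)}}\right) - 193 = \left(\frac{\left(1 - 75\right) \left(-87 + 105\right)}{\left(57 + 44\right) - 17} + \frac{231}{7}\right) - 193 = \left(\frac{\left(-74\right) 18}{101 - 17} + 231 \cdot \frac{1}{7}\right) - 193 = \left(- \frac{1332}{84} + 33\right) - 193 = \left(\left(-1332\right) \frac{1}{84} + 33\right) - 193 = \left(- \frac{111}{7} + 33\right) - 193 = \frac{120}{7} - 193 = - \frac{1231}{7}$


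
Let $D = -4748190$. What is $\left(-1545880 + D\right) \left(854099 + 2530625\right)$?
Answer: $-21303689786680$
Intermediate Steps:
$\left(-1545880 + D\right) \left(854099 + 2530625\right) = \left(-1545880 - 4748190\right) \left(854099 + 2530625\right) = \left(-6294070\right) 3384724 = -21303689786680$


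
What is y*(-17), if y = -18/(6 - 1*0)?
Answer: 51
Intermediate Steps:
y = -3 (y = -18/(6 + 0) = -18/6 = -18*⅙ = -3)
y*(-17) = -3*(-17) = 51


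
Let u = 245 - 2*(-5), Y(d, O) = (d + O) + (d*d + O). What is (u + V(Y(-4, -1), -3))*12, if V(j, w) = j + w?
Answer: 3144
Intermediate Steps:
Y(d, O) = d + d² + 2*O (Y(d, O) = (O + d) + (d² + O) = (O + d) + (O + d²) = d + d² + 2*O)
u = 255 (u = 245 - 1*(-10) = 245 + 10 = 255)
(u + V(Y(-4, -1), -3))*12 = (255 + ((-4 + (-4)² + 2*(-1)) - 3))*12 = (255 + ((-4 + 16 - 2) - 3))*12 = (255 + (10 - 3))*12 = (255 + 7)*12 = 262*12 = 3144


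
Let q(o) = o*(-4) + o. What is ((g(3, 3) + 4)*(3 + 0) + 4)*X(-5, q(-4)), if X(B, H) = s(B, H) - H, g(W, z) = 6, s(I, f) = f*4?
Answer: 1224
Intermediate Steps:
s(I, f) = 4*f
q(o) = -3*o (q(o) = -4*o + o = -3*o)
X(B, H) = 3*H (X(B, H) = 4*H - H = 3*H)
((g(3, 3) + 4)*(3 + 0) + 4)*X(-5, q(-4)) = ((6 + 4)*(3 + 0) + 4)*(3*(-3*(-4))) = (10*3 + 4)*(3*12) = (30 + 4)*36 = 34*36 = 1224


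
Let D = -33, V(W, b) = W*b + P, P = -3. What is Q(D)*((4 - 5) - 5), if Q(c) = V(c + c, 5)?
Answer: 1998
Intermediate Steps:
V(W, b) = -3 + W*b (V(W, b) = W*b - 3 = -3 + W*b)
Q(c) = -3 + 10*c (Q(c) = -3 + (c + c)*5 = -3 + (2*c)*5 = -3 + 10*c)
Q(D)*((4 - 5) - 5) = (-3 + 10*(-33))*((4 - 5) - 5) = (-3 - 330)*(-1 - 5) = -333*(-6) = 1998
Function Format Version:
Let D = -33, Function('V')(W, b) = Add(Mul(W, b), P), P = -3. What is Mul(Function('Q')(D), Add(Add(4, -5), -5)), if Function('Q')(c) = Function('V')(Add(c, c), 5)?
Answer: 1998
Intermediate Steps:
Function('V')(W, b) = Add(-3, Mul(W, b)) (Function('V')(W, b) = Add(Mul(W, b), -3) = Add(-3, Mul(W, b)))
Function('Q')(c) = Add(-3, Mul(10, c)) (Function('Q')(c) = Add(-3, Mul(Add(c, c), 5)) = Add(-3, Mul(Mul(2, c), 5)) = Add(-3, Mul(10, c)))
Mul(Function('Q')(D), Add(Add(4, -5), -5)) = Mul(Add(-3, Mul(10, -33)), Add(Add(4, -5), -5)) = Mul(Add(-3, -330), Add(-1, -5)) = Mul(-333, -6) = 1998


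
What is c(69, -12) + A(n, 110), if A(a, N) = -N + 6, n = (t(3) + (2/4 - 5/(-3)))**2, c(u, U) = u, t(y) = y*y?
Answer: -35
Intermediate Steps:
t(y) = y**2
n = 4489/36 (n = (3**2 + (2/4 - 5/(-3)))**2 = (9 + (2*(1/4) - 5*(-1/3)))**2 = (9 + (1/2 + 5/3))**2 = (9 + 13/6)**2 = (67/6)**2 = 4489/36 ≈ 124.69)
A(a, N) = 6 - N
c(69, -12) + A(n, 110) = 69 + (6 - 1*110) = 69 + (6 - 110) = 69 - 104 = -35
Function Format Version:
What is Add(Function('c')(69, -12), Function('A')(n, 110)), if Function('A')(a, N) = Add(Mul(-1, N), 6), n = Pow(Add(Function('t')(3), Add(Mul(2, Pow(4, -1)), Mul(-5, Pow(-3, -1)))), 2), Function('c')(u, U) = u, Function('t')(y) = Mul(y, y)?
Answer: -35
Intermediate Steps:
Function('t')(y) = Pow(y, 2)
n = Rational(4489, 36) (n = Pow(Add(Pow(3, 2), Add(Mul(2, Pow(4, -1)), Mul(-5, Pow(-3, -1)))), 2) = Pow(Add(9, Add(Mul(2, Rational(1, 4)), Mul(-5, Rational(-1, 3)))), 2) = Pow(Add(9, Add(Rational(1, 2), Rational(5, 3))), 2) = Pow(Add(9, Rational(13, 6)), 2) = Pow(Rational(67, 6), 2) = Rational(4489, 36) ≈ 124.69)
Function('A')(a, N) = Add(6, Mul(-1, N))
Add(Function('c')(69, -12), Function('A')(n, 110)) = Add(69, Add(6, Mul(-1, 110))) = Add(69, Add(6, -110)) = Add(69, -104) = -35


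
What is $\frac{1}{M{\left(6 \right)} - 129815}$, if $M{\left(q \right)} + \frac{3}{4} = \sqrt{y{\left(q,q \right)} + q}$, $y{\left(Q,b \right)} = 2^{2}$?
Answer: $- \frac{2077052}{269634063009} - \frac{16 \sqrt{10}}{269634063009} \approx -7.7034 \cdot 10^{-6}$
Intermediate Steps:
$y{\left(Q,b \right)} = 4$
$M{\left(q \right)} = - \frac{3}{4} + \sqrt{4 + q}$
$\frac{1}{M{\left(6 \right)} - 129815} = \frac{1}{\left(- \frac{3}{4} + \sqrt{4 + 6}\right) - 129815} = \frac{1}{\left(- \frac{3}{4} + \sqrt{10}\right) - 129815} = \frac{1}{- \frac{519263}{4} + \sqrt{10}}$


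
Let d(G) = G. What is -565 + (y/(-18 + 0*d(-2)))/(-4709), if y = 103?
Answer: -47890427/84762 ≈ -565.00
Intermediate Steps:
-565 + (y/(-18 + 0*d(-2)))/(-4709) = -565 + (103/(-18 + 0*(-2)))/(-4709) = -565 + (103/(-18 + 0))*(-1/4709) = -565 + (103/(-18))*(-1/4709) = -565 + (103*(-1/18))*(-1/4709) = -565 - 103/18*(-1/4709) = -565 + 103/84762 = -47890427/84762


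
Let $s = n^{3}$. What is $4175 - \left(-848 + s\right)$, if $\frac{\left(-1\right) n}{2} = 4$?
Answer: $5535$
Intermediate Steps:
$n = -8$ ($n = \left(-2\right) 4 = -8$)
$s = -512$ ($s = \left(-8\right)^{3} = -512$)
$4175 - \left(-848 + s\right) = 4175 + \left(848 - -512\right) = 4175 + \left(848 + 512\right) = 4175 + 1360 = 5535$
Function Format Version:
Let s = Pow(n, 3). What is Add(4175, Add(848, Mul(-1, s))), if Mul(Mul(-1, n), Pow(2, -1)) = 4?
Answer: 5535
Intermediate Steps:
n = -8 (n = Mul(-2, 4) = -8)
s = -512 (s = Pow(-8, 3) = -512)
Add(4175, Add(848, Mul(-1, s))) = Add(4175, Add(848, Mul(-1, -512))) = Add(4175, Add(848, 512)) = Add(4175, 1360) = 5535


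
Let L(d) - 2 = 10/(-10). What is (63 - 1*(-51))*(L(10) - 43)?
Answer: -4788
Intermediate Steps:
L(d) = 1 (L(d) = 2 + 10/(-10) = 2 + 10*(-1/10) = 2 - 1 = 1)
(63 - 1*(-51))*(L(10) - 43) = (63 - 1*(-51))*(1 - 43) = (63 + 51)*(-42) = 114*(-42) = -4788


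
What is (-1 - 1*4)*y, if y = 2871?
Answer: -14355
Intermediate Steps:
(-1 - 1*4)*y = (-1 - 1*4)*2871 = (-1 - 4)*2871 = -5*2871 = -14355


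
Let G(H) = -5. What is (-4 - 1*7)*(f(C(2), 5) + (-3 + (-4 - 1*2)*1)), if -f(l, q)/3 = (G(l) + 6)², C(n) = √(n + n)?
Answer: 132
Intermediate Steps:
C(n) = √2*√n (C(n) = √(2*n) = √2*√n)
f(l, q) = -3 (f(l, q) = -3*(-5 + 6)² = -3*1² = -3*1 = -3)
(-4 - 1*7)*(f(C(2), 5) + (-3 + (-4 - 1*2)*1)) = (-4 - 1*7)*(-3 + (-3 + (-4 - 1*2)*1)) = (-4 - 7)*(-3 + (-3 + (-4 - 2)*1)) = -11*(-3 + (-3 - 6*1)) = -11*(-3 + (-3 - 6)) = -11*(-3 - 9) = -11*(-12) = 132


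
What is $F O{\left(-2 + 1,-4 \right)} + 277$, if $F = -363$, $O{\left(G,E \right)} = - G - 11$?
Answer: $3907$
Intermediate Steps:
$O{\left(G,E \right)} = -11 - G$
$F O{\left(-2 + 1,-4 \right)} + 277 = - 363 \left(-11 - \left(-2 + 1\right)\right) + 277 = - 363 \left(-11 - -1\right) + 277 = - 363 \left(-11 + 1\right) + 277 = \left(-363\right) \left(-10\right) + 277 = 3630 + 277 = 3907$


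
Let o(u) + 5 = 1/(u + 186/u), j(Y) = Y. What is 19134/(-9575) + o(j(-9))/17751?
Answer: -30232929026/15126958425 ≈ -1.9986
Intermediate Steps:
o(u) = -5 + 1/(u + 186/u)
19134/(-9575) + o(j(-9))/17751 = 19134/(-9575) + ((-930 - 9 - 5*(-9)²)/(186 + (-9)²))/17751 = 19134*(-1/9575) + ((-930 - 9 - 5*81)/(186 + 81))*(1/17751) = -19134/9575 + ((-930 - 9 - 405)/267)*(1/17751) = -19134/9575 + ((1/267)*(-1344))*(1/17751) = -19134/9575 - 448/89*1/17751 = -19134/9575 - 448/1579839 = -30232929026/15126958425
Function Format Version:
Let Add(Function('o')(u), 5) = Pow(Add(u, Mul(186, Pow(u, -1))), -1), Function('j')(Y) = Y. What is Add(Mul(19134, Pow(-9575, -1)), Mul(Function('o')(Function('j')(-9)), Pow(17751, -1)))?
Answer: Rational(-30232929026, 15126958425) ≈ -1.9986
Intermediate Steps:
Function('o')(u) = Add(-5, Pow(Add(u, Mul(186, Pow(u, -1))), -1))
Add(Mul(19134, Pow(-9575, -1)), Mul(Function('o')(Function('j')(-9)), Pow(17751, -1))) = Add(Mul(19134, Pow(-9575, -1)), Mul(Mul(Pow(Add(186, Pow(-9, 2)), -1), Add(-930, -9, Mul(-5, Pow(-9, 2)))), Pow(17751, -1))) = Add(Mul(19134, Rational(-1, 9575)), Mul(Mul(Pow(Add(186, 81), -1), Add(-930, -9, Mul(-5, 81))), Rational(1, 17751))) = Add(Rational(-19134, 9575), Mul(Mul(Pow(267, -1), Add(-930, -9, -405)), Rational(1, 17751))) = Add(Rational(-19134, 9575), Mul(Mul(Rational(1, 267), -1344), Rational(1, 17751))) = Add(Rational(-19134, 9575), Mul(Rational(-448, 89), Rational(1, 17751))) = Add(Rational(-19134, 9575), Rational(-448, 1579839)) = Rational(-30232929026, 15126958425)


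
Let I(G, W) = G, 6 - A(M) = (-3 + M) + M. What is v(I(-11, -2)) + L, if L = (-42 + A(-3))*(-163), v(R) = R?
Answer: 4390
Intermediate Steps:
A(M) = 9 - 2*M (A(M) = 6 - ((-3 + M) + M) = 6 - (-3 + 2*M) = 6 + (3 - 2*M) = 9 - 2*M)
L = 4401 (L = (-42 + (9 - 2*(-3)))*(-163) = (-42 + (9 + 6))*(-163) = (-42 + 15)*(-163) = -27*(-163) = 4401)
v(I(-11, -2)) + L = -11 + 4401 = 4390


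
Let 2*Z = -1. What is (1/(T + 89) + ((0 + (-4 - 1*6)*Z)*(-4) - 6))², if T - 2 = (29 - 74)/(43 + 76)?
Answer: 78548470225/116294656 ≈ 675.43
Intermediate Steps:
Z = -½ (Z = (½)*(-1) = -½ ≈ -0.50000)
T = 193/119 (T = 2 + (29 - 74)/(43 + 76) = 2 - 45/119 = 193/119 ≈ 1.6218)
(1/(T + 89) + ((0 + (-4 - 1*6)*Z)*(-4) - 6))² = (1/(193/119 + 89) + ((0 + (-4 - 1*6)*(-½))*(-4) - 6))² = (1/(10784/119) + ((0 + (-4 - 6)*(-½))*(-4) - 6))² = (119/10784 + ((0 - 10*(-½))*(-4) - 6))² = (119/10784 + ((0 + 5)*(-4) - 6))² = (119/10784 + (5*(-4) - 6))² = (119/10784 + (-20 - 6))² = (119/10784 - 26)² = (-280265/10784)² = 78548470225/116294656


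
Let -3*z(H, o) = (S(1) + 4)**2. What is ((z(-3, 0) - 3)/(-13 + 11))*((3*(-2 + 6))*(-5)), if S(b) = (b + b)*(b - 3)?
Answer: -90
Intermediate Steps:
S(b) = 2*b*(-3 + b) (S(b) = (2*b)*(-3 + b) = 2*b*(-3 + b))
z(H, o) = 0 (z(H, o) = -(2*1*(-3 + 1) + 4)**2/3 = -(2*1*(-2) + 4)**2/3 = -(-4 + 4)**2/3 = -1/3*0**2 = -1/3*0 = 0)
((z(-3, 0) - 3)/(-13 + 11))*((3*(-2 + 6))*(-5)) = ((0 - 3)/(-13 + 11))*((3*(-2 + 6))*(-5)) = (-3/(-2))*((3*4)*(-5)) = (-3*(-1/2))*(12*(-5)) = (3/2)*(-60) = -90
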